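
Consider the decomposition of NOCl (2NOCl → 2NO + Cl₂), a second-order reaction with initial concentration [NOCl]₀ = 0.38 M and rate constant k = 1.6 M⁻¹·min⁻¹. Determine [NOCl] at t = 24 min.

0.02437 M

Step 1: For a second-order reaction: 1/[NOCl] = 1/[NOCl]₀ + kt
Step 2: 1/[NOCl] = 1/0.38 + 1.6 × 24
Step 3: 1/[NOCl] = 2.632 + 38.4 = 41.03
Step 4: [NOCl] = 1/41.03 = 0.02437 M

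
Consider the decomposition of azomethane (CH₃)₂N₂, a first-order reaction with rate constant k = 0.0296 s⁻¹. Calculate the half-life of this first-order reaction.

23.42 s

Step 1: For a first-order reaction, t₁/₂ = ln(2)/k
Step 2: t₁/₂ = ln(2)/0.0296
Step 3: t₁/₂ = 0.6931/0.0296 = 23.42 s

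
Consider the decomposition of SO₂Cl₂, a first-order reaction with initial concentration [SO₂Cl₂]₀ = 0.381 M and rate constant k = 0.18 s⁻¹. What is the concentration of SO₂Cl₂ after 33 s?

0.001003 M

Step 1: For a first-order reaction: [SO₂Cl₂] = [SO₂Cl₂]₀ × e^(-kt)
Step 2: [SO₂Cl₂] = 0.381 × e^(-0.18 × 33)
Step 3: [SO₂Cl₂] = 0.381 × e^(-5.94)
Step 4: [SO₂Cl₂] = 0.381 × 0.00263203 = 0.001003 M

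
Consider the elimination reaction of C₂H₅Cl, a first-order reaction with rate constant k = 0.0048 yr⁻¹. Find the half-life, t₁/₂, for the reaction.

144.4 yr

Step 1: For a first-order reaction, t₁/₂ = ln(2)/k
Step 2: t₁/₂ = ln(2)/0.0048
Step 3: t₁/₂ = 0.6931/0.0048 = 144.4 yr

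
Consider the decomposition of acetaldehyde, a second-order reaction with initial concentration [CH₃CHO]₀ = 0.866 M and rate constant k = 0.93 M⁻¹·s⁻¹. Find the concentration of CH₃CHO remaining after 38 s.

0.0274 M

Step 1: For a second-order reaction: 1/[CH₃CHO] = 1/[CH₃CHO]₀ + kt
Step 2: 1/[CH₃CHO] = 1/0.866 + 0.93 × 38
Step 3: 1/[CH₃CHO] = 1.155 + 35.34 = 36.49
Step 4: [CH₃CHO] = 1/36.49 = 0.0274 M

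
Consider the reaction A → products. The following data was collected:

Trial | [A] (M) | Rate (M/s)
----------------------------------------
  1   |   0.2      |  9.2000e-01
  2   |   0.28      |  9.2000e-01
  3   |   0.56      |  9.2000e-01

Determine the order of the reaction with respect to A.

zeroth order (0)

Step 1: Compare trials - when concentration changes, rate stays constant.
Step 2: rate₂/rate₁ = 9.2000e-01/9.2000e-01 = 1
Step 3: [A]₂/[A]₁ = 0.28/0.2 = 1.4
Step 4: Since rate ratio ≈ (conc ratio)^0, the reaction is zeroth order.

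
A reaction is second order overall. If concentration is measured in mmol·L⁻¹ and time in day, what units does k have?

(mmol·L⁻¹)⁻¹·day⁻¹

Step 1: For overall order n, rate = k × (concentration)^n.
Step 2: Rate has units mmol·L⁻¹·day⁻¹; concentration term has units (mmol·L⁻¹)^2.
Step 3: k = rate / (concentration)^n, so units of k = (mmol·L⁻¹)^(1-2)·day⁻¹ = (mmol·L⁻¹)⁻¹·day⁻¹.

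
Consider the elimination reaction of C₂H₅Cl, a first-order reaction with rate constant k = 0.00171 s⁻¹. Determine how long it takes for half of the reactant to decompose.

405.3 s

Step 1: For a first-order reaction, t₁/₂ = ln(2)/k
Step 2: t₁/₂ = ln(2)/0.00171
Step 3: t₁/₂ = 0.6931/0.00171 = 405.3 s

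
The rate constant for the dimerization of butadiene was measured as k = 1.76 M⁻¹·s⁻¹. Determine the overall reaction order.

second order (2)

Step 1: The units of k for an nth-order reaction are (concentration)^(1-n)·(time)⁻¹.
Step 2: Here k has units M⁻¹·s⁻¹, so the concentration exponent is -1.
Step 3: 1 - n = -1 ⇒ n = 2. The reaction is second order.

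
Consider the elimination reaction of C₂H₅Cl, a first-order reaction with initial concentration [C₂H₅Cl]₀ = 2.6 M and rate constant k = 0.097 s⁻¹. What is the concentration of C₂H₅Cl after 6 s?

1.453 M

Step 1: For a first-order reaction: [C₂H₅Cl] = [C₂H₅Cl]₀ × e^(-kt)
Step 2: [C₂H₅Cl] = 2.6 × e^(-0.097 × 6)
Step 3: [C₂H₅Cl] = 2.6 × e^(-0.582)
Step 4: [C₂H₅Cl] = 2.6 × 0.55878 = 1.453 M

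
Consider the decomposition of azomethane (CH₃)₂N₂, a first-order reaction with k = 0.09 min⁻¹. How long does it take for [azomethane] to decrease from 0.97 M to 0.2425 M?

15.4 min

Step 1: For first-order: t = ln([azomethane]₀/[azomethane])/k
Step 2: t = ln(0.97/0.2425)/0.09
Step 3: t = ln(4)/0.09
Step 4: t = 1.386/0.09 = 15.4 min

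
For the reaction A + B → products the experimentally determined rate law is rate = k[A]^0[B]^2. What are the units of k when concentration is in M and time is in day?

M⁻¹·day⁻¹

Step 1: Overall order = 0 + 2 = 2.
Step 2: rate has units M·day⁻¹; [A]^0[B]^2 has units M^2.
Step 3: k = rate/([A]^0[B]^2), so units of k = M^(1-2)·day⁻¹ = M⁻¹·day⁻¹.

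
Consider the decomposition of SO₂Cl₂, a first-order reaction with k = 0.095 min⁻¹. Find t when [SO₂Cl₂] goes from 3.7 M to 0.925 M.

14.59 min

Step 1: For first-order: t = ln([SO₂Cl₂]₀/[SO₂Cl₂])/k
Step 2: t = ln(3.7/0.925)/0.095
Step 3: t = ln(4)/0.095
Step 4: t = 1.386/0.095 = 14.59 min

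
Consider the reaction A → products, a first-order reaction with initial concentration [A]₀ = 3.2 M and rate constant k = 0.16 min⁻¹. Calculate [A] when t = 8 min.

0.8897 M

Step 1: For a first-order reaction: [A] = [A]₀ × e^(-kt)
Step 2: [A] = 3.2 × e^(-0.16 × 8)
Step 3: [A] = 3.2 × e^(-1.28)
Step 4: [A] = 3.2 × 0.278037 = 0.8897 M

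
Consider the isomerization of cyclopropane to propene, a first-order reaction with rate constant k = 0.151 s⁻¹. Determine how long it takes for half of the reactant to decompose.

4.59 s

Step 1: For a first-order reaction, t₁/₂ = ln(2)/k
Step 2: t₁/₂ = ln(2)/0.151
Step 3: t₁/₂ = 0.6931/0.151 = 4.59 s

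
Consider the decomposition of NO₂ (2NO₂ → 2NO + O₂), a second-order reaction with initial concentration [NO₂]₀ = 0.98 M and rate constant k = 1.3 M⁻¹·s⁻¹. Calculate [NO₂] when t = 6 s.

0.1134 M

Step 1: For a second-order reaction: 1/[NO₂] = 1/[NO₂]₀ + kt
Step 2: 1/[NO₂] = 1/0.98 + 1.3 × 6
Step 3: 1/[NO₂] = 1.02 + 7.8 = 8.82
Step 4: [NO₂] = 1/8.82 = 0.1134 M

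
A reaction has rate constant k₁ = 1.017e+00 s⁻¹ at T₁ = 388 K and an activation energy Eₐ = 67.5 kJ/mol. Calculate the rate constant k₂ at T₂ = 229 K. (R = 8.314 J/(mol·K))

4.985e-07 s⁻¹

Step 1: Use the two-temperature Arrhenius form: ln(k₂/k₁) = -Eₐ/R × (1/T₂ - 1/T₁)
Step 2: Convert Eₐ to J/mol: 67.5 kJ/mol = 67500 J/mol
Step 3: 1/T₂ - 1/T₁ = 1/229 - 1/388 = 1.789493e-03 K⁻¹
Step 4: ln(k₂/k₁) = -67500/8.314 × 1.789493e-03 = -14.52860
Step 5: k₂ = k₁ × exp(-14.52860) = 1.017e+00 × 4.90128e-07 = 4.985e-07 s⁻¹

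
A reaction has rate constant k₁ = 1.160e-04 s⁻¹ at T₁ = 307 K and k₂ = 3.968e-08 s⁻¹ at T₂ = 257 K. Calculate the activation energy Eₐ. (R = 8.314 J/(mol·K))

104.7 kJ/mol

Step 1: Use the two-temperature Arrhenius form: ln(k₂/k₁) = -Eₐ/R × (1/T₂ - 1/T₁)
Step 2: ln(k₂/k₁) = ln(3.968e-08/1.160e-04) = ln(0.000342069) = -7.9805
Step 3: 1/T₂ - 1/T₁ = 1/257 - 1/307 = 6.337216e-04 K⁻¹
Step 4: Eₐ = -R × ln(k₂/k₁) / (1/T₂ - 1/T₁) = -8.314 × -7.9805 / 6.337216e-04
Step 5: Eₐ = 1.0470e+05 J/mol = 104.7 kJ/mol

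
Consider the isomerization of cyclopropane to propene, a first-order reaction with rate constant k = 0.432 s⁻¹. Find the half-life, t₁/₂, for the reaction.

1.605 s

Step 1: For a first-order reaction, t₁/₂ = ln(2)/k
Step 2: t₁/₂ = ln(2)/0.432
Step 3: t₁/₂ = 0.6931/0.432 = 1.605 s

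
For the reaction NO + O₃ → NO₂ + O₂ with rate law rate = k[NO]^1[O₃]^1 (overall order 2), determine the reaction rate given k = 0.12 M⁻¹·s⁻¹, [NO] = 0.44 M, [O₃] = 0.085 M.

0.004488 M/s

Step 1: The rate law is rate = k[NO]^1[O₃]^1, overall order = 1+1 = 2
Step 2: Substitute values: rate = 0.12 × (0.44)^1 × (0.085)^1
Step 3: rate = 0.12 × 0.44 × 0.085 = 0.004488 M/s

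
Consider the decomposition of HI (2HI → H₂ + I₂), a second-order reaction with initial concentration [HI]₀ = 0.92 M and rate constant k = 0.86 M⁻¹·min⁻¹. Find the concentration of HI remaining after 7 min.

0.1407 M

Step 1: For a second-order reaction: 1/[HI] = 1/[HI]₀ + kt
Step 2: 1/[HI] = 1/0.92 + 0.86 × 7
Step 3: 1/[HI] = 1.087 + 6.02 = 7.107
Step 4: [HI] = 1/7.107 = 0.1407 M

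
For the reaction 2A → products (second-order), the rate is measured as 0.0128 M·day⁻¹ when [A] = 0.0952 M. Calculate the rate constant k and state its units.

1.412 M⁻¹·day⁻¹

Step 1: rate = k[A]^2, so k = rate / [A]^2.
Step 2: k = 0.0128 / (0.0952)^2 = 0.0128 / 0.009063.
Step 3: k = 1.412 M⁻¹·day⁻¹.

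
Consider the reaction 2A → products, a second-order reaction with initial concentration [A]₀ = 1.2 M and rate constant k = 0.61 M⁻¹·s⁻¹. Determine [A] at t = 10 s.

0.1442 M

Step 1: For a second-order reaction: 1/[A] = 1/[A]₀ + kt
Step 2: 1/[A] = 1/1.2 + 0.61 × 10
Step 3: 1/[A] = 0.8333 + 6.1 = 6.933
Step 4: [A] = 1/6.933 = 0.1442 M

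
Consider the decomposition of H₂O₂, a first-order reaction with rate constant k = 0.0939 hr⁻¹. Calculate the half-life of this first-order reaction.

7.382 hr

Step 1: For a first-order reaction, t₁/₂ = ln(2)/k
Step 2: t₁/₂ = ln(2)/0.0939
Step 3: t₁/₂ = 0.6931/0.0939 = 7.382 hr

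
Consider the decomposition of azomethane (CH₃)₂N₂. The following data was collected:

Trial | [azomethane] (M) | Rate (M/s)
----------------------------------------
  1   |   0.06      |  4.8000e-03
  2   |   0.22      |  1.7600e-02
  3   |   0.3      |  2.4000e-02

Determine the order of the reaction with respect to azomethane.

first order (1)

Step 1: Compare trials to find order n where rate₂/rate₁ = ([azomethane]₂/[azomethane]₁)^n
Step 2: rate₂/rate₁ = 1.7600e-02/4.8000e-03 = 3.667
Step 3: [azomethane]₂/[azomethane]₁ = 0.22/0.06 = 3.667
Step 4: n = ln(3.667)/ln(3.667) = 1.00 ≈ 1
Step 5: The reaction is first order in azomethane.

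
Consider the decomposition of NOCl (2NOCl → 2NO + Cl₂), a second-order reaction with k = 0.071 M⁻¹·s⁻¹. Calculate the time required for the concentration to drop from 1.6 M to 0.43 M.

23.95 s

Step 1: For second-order: t = (1/[NOCl] - 1/[NOCl]₀)/k
Step 2: t = (1/0.43 - 1/1.6)/0.071
Step 3: t = (2.326 - 0.625)/0.071
Step 4: t = 1.701/0.071 = 23.95 s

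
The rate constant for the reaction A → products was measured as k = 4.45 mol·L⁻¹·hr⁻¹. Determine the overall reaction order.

zeroth order (0)

Step 1: The units of k for an nth-order reaction are (concentration)^(1-n)·(time)⁻¹.
Step 2: Here k has units mol·L⁻¹·hr⁻¹, so the concentration exponent is 1.
Step 3: 1 - n = 1 ⇒ n = 0. The reaction is zeroth order.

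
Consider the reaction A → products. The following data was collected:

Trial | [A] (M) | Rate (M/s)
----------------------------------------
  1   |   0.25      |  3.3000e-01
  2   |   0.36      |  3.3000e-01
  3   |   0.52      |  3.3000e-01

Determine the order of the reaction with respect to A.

zeroth order (0)

Step 1: Compare trials - when concentration changes, rate stays constant.
Step 2: rate₂/rate₁ = 3.3000e-01/3.3000e-01 = 1
Step 3: [A]₂/[A]₁ = 0.36/0.25 = 1.44
Step 4: Since rate ratio ≈ (conc ratio)^0, the reaction is zeroth order.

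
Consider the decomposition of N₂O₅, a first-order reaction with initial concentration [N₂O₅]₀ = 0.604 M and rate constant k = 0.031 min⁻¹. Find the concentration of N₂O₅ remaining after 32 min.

0.224 M

Step 1: For a first-order reaction: [N₂O₅] = [N₂O₅]₀ × e^(-kt)
Step 2: [N₂O₅] = 0.604 × e^(-0.031 × 32)
Step 3: [N₂O₅] = 0.604 × e^(-0.992)
Step 4: [N₂O₅] = 0.604 × 0.370834 = 0.224 M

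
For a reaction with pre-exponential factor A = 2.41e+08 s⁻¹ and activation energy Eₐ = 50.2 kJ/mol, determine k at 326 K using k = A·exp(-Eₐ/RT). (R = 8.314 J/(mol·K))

2.18e+00 s⁻¹

Step 1: Use the Arrhenius equation: k = A × exp(-Eₐ/RT)
Step 2: Convert Eₐ to J/mol: 50.2 kJ/mol = 50200 J/mol
Step 3: Calculate the exponent: -Eₐ/(RT) = -50200/(8.314 × 326) = -18.52150
Step 4: k = 2.41e+08 × exp(-18.52150)
Step 5: k = 2.41e+08 × 9.04096e-09 = 2.1789e+00 s⁻¹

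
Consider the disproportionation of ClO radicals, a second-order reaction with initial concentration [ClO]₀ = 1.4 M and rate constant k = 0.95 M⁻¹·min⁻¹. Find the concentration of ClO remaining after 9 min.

0.1079 M

Step 1: For a second-order reaction: 1/[ClO] = 1/[ClO]₀ + kt
Step 2: 1/[ClO] = 1/1.4 + 0.95 × 9
Step 3: 1/[ClO] = 0.7143 + 8.55 = 9.264
Step 4: [ClO] = 1/9.264 = 0.1079 M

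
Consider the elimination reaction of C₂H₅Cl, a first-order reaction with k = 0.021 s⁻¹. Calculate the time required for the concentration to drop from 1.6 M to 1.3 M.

9.888 s

Step 1: For first-order: t = ln([C₂H₅Cl]₀/[C₂H₅Cl])/k
Step 2: t = ln(1.6/1.3)/0.021
Step 3: t = ln(1.231)/0.021
Step 4: t = 0.2076/0.021 = 9.888 s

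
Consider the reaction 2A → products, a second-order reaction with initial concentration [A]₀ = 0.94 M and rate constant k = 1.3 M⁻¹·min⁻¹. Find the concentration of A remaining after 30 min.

0.02496 M

Step 1: For a second-order reaction: 1/[A] = 1/[A]₀ + kt
Step 2: 1/[A] = 1/0.94 + 1.3 × 30
Step 3: 1/[A] = 1.064 + 39 = 40.06
Step 4: [A] = 1/40.06 = 0.02496 M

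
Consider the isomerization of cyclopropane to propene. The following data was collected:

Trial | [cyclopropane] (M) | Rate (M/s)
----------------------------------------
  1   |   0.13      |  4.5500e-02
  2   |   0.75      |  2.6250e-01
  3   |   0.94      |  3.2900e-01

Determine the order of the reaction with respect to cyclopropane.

first order (1)

Step 1: Compare trials to find order n where rate₂/rate₁ = ([cyclopropane]₂/[cyclopropane]₁)^n
Step 2: rate₂/rate₁ = 2.6250e-01/4.5500e-02 = 5.769
Step 3: [cyclopropane]₂/[cyclopropane]₁ = 0.75/0.13 = 5.769
Step 4: n = ln(5.769)/ln(5.769) = 1.00 ≈ 1
Step 5: The reaction is first order in cyclopropane.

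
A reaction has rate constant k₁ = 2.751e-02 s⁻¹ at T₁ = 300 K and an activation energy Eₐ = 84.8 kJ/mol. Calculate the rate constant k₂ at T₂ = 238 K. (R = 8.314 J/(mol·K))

3.918e-06 s⁻¹

Step 1: Use the two-temperature Arrhenius form: ln(k₂/k₁) = -Eₐ/R × (1/T₂ - 1/T₁)
Step 2: Convert Eₐ to J/mol: 84.8 kJ/mol = 84800 J/mol
Step 3: 1/T₂ - 1/T₁ = 1/238 - 1/300 = 8.683473e-04 K⁻¹
Step 4: ln(k₂/k₁) = -84800/8.314 × 8.683473e-04 = -8.85685
Step 5: k₂ = k₁ × exp(-8.85685) = 2.751e-02 × 1.42403e-04 = 3.918e-06 s⁻¹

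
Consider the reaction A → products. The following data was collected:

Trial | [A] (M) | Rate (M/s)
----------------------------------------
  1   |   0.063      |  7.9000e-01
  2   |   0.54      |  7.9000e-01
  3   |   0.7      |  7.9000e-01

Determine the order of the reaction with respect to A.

zeroth order (0)

Step 1: Compare trials - when concentration changes, rate stays constant.
Step 2: rate₂/rate₁ = 7.9000e-01/7.9000e-01 = 1
Step 3: [A]₂/[A]₁ = 0.54/0.063 = 8.571
Step 4: Since rate ratio ≈ (conc ratio)^0, the reaction is zeroth order.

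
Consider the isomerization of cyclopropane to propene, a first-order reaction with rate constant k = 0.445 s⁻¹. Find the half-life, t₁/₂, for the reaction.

1.558 s

Step 1: For a first-order reaction, t₁/₂ = ln(2)/k
Step 2: t₁/₂ = ln(2)/0.445
Step 3: t₁/₂ = 0.6931/0.445 = 1.558 s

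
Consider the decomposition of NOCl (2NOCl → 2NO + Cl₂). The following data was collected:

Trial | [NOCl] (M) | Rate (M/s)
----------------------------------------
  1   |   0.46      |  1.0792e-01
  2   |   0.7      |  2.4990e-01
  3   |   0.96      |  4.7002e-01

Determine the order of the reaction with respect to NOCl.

second order (2)

Step 1: Compare trials to find order n where rate₂/rate₁ = ([NOCl]₂/[NOCl]₁)^n
Step 2: rate₂/rate₁ = 2.4990e-01/1.0792e-01 = 2.316
Step 3: [NOCl]₂/[NOCl]₁ = 0.7/0.46 = 1.522
Step 4: n = ln(2.316)/ln(1.522) = 2.00 ≈ 2
Step 5: The reaction is second order in NOCl.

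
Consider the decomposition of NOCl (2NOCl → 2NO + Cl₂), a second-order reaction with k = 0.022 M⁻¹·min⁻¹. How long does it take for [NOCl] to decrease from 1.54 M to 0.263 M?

143.3 min

Step 1: For second-order: t = (1/[NOCl] - 1/[NOCl]₀)/k
Step 2: t = (1/0.263 - 1/1.54)/0.022
Step 3: t = (3.802 - 0.6494)/0.022
Step 4: t = 3.153/0.022 = 143.3 min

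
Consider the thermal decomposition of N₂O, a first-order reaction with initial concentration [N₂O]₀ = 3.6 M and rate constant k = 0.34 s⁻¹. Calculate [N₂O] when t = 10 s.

0.1201 M

Step 1: For a first-order reaction: [N₂O] = [N₂O]₀ × e^(-kt)
Step 2: [N₂O] = 3.6 × e^(-0.34 × 10)
Step 3: [N₂O] = 3.6 × e^(-3.4)
Step 4: [N₂O] = 3.6 × 0.0333733 = 0.1201 M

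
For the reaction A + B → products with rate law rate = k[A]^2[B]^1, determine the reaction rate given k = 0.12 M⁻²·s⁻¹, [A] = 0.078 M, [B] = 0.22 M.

0.0001606 M/s

Step 1: The rate law is rate = k[A]^2[B]^1
Step 2: Substitute: rate = 0.12 × (0.078)^2 × (0.22)^1
Step 3: rate = 0.12 × 0.006084 × 0.22 = 0.000160618 M/s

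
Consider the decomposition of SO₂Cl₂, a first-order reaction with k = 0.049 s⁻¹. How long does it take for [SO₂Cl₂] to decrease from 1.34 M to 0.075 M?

58.84 s

Step 1: For first-order: t = ln([SO₂Cl₂]₀/[SO₂Cl₂])/k
Step 2: t = ln(1.34/0.075)/0.049
Step 3: t = ln(17.87)/0.049
Step 4: t = 2.883/0.049 = 58.84 s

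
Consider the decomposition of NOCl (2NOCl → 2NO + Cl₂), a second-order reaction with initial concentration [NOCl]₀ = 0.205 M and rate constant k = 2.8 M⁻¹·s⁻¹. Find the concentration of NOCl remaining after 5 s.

0.05297 M

Step 1: For a second-order reaction: 1/[NOCl] = 1/[NOCl]₀ + kt
Step 2: 1/[NOCl] = 1/0.205 + 2.8 × 5
Step 3: 1/[NOCl] = 4.878 + 14 = 18.88
Step 4: [NOCl] = 1/18.88 = 0.05297 M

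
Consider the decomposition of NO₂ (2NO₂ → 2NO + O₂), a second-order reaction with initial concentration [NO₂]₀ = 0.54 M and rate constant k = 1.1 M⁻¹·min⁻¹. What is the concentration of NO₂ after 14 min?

0.05796 M

Step 1: For a second-order reaction: 1/[NO₂] = 1/[NO₂]₀ + kt
Step 2: 1/[NO₂] = 1/0.54 + 1.1 × 14
Step 3: 1/[NO₂] = 1.852 + 15.4 = 17.25
Step 4: [NO₂] = 1/17.25 = 0.05796 M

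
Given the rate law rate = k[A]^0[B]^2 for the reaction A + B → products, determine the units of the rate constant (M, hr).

M⁻¹·hr⁻¹

Step 1: Overall order = 0 + 2 = 2.
Step 2: rate has units M·hr⁻¹; [A]^0[B]^2 has units M^2.
Step 3: k = rate/([A]^0[B]^2), so units of k = M^(1-2)·hr⁻¹ = M⁻¹·hr⁻¹.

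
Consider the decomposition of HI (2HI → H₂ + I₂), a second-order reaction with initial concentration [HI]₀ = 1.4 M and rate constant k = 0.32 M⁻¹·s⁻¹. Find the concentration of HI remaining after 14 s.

0.1925 M

Step 1: For a second-order reaction: 1/[HI] = 1/[HI]₀ + kt
Step 2: 1/[HI] = 1/1.4 + 0.32 × 14
Step 3: 1/[HI] = 0.7143 + 4.48 = 5.194
Step 4: [HI] = 1/5.194 = 0.1925 M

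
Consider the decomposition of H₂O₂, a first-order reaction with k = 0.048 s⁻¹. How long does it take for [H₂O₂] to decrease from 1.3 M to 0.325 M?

28.88 s

Step 1: For first-order: t = ln([H₂O₂]₀/[H₂O₂])/k
Step 2: t = ln(1.3/0.325)/0.048
Step 3: t = ln(4)/0.048
Step 4: t = 1.386/0.048 = 28.88 s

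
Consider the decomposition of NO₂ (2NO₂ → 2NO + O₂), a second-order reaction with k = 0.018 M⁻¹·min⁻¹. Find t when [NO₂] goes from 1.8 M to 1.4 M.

8.818 min

Step 1: For second-order: t = (1/[NO₂] - 1/[NO₂]₀)/k
Step 2: t = (1/1.4 - 1/1.8)/0.018
Step 3: t = (0.7143 - 0.5556)/0.018
Step 4: t = 0.1587/0.018 = 8.818 min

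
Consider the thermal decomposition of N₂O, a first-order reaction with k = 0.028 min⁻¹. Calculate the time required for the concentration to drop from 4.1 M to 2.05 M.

24.76 min

Step 1: For first-order: t = ln([N₂O]₀/[N₂O])/k
Step 2: t = ln(4.1/2.05)/0.028
Step 3: t = ln(2)/0.028
Step 4: t = 0.6931/0.028 = 24.76 min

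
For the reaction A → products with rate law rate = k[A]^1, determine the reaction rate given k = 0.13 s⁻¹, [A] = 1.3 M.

0.169 M/s

Step 1: Identify the rate law: rate = k[A]^1
Step 2: Substitute values: rate = 0.13 × (1.3)^1
Step 3: Calculate: rate = 0.13 × 1.3 = 0.169 M/s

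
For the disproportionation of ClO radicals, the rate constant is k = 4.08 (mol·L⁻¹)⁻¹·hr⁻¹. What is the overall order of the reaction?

second order (2)

Step 1: The units of k for an nth-order reaction are (concentration)^(1-n)·(time)⁻¹.
Step 2: Here k has units (mol·L⁻¹)⁻¹·hr⁻¹, so the concentration exponent is -1.
Step 3: 1 - n = -1 ⇒ n = 2. The reaction is second order.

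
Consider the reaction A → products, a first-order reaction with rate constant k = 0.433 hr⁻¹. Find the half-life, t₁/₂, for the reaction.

1.601 hr

Step 1: For a first-order reaction, t₁/₂ = ln(2)/k
Step 2: t₁/₂ = ln(2)/0.433
Step 3: t₁/₂ = 0.6931/0.433 = 1.601 hr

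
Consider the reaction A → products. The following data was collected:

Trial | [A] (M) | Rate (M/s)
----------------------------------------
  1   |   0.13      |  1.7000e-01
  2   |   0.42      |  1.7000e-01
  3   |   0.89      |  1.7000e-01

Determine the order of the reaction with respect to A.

zeroth order (0)

Step 1: Compare trials - when concentration changes, rate stays constant.
Step 2: rate₂/rate₁ = 1.7000e-01/1.7000e-01 = 1
Step 3: [A]₂/[A]₁ = 0.42/0.13 = 3.231
Step 4: Since rate ratio ≈ (conc ratio)^0, the reaction is zeroth order.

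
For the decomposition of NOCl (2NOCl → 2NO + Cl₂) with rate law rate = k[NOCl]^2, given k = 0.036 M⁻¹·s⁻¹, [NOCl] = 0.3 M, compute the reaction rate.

0.00324 M/s

Step 1: Identify the rate law: rate = k[NOCl]^2
Step 2: Substitute values: rate = 0.036 × (0.3)^2
Step 3: Calculate: rate = 0.036 × 0.09 = 0.00324 M/s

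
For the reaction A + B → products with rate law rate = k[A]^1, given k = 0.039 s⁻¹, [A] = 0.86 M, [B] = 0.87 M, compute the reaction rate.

0.03354 M/s

Step 1: The rate law is rate = k[A]^1
Step 2: Note that the rate does not depend on [B] (zero order in B).
Step 3: rate = 0.039 × (0.86)^1 = 0.03354 M/s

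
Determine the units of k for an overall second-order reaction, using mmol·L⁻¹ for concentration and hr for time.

(mmol·L⁻¹)⁻¹·hr⁻¹

Step 1: For overall order n, rate = k × (concentration)^n.
Step 2: Rate has units mmol·L⁻¹·hr⁻¹; concentration term has units (mmol·L⁻¹)^2.
Step 3: k = rate / (concentration)^n, so units of k = (mmol·L⁻¹)^(1-2)·hr⁻¹ = (mmol·L⁻¹)⁻¹·hr⁻¹.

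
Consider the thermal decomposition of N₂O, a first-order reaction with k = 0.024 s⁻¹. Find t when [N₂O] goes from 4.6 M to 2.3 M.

28.88 s

Step 1: For first-order: t = ln([N₂O]₀/[N₂O])/k
Step 2: t = ln(4.6/2.3)/0.024
Step 3: t = ln(2)/0.024
Step 4: t = 0.6931/0.024 = 28.88 s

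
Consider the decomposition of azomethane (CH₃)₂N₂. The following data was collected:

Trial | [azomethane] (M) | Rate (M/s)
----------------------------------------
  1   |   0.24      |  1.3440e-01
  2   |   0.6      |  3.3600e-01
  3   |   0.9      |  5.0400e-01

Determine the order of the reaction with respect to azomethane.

first order (1)

Step 1: Compare trials to find order n where rate₂/rate₁ = ([azomethane]₂/[azomethane]₁)^n
Step 2: rate₂/rate₁ = 3.3600e-01/1.3440e-01 = 2.5
Step 3: [azomethane]₂/[azomethane]₁ = 0.6/0.24 = 2.5
Step 4: n = ln(2.5)/ln(2.5) = 1.00 ≈ 1
Step 5: The reaction is first order in azomethane.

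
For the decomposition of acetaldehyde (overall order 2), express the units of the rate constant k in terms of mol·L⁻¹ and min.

(mol·L⁻¹)⁻¹·min⁻¹

Step 1: For overall order n, rate = k × (concentration)^n.
Step 2: Rate has units mol·L⁻¹·min⁻¹; concentration term has units (mol·L⁻¹)^2.
Step 3: k = rate / (concentration)^n, so units of k = (mol·L⁻¹)^(1-2)·min⁻¹ = (mol·L⁻¹)⁻¹·min⁻¹.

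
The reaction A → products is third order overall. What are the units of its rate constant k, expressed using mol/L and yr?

(mol/L)⁻²·yr⁻¹

Step 1: For overall order n, rate = k × (concentration)^n.
Step 2: Rate has units mol/L·yr⁻¹; concentration term has units (mol/L)^3.
Step 3: k = rate / (concentration)^n, so units of k = (mol/L)^(1-3)·yr⁻¹ = (mol/L)⁻²·yr⁻¹.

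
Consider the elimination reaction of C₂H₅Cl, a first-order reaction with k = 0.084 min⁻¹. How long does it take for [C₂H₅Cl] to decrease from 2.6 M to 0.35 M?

23.87 min

Step 1: For first-order: t = ln([C₂H₅Cl]₀/[C₂H₅Cl])/k
Step 2: t = ln(2.6/0.35)/0.084
Step 3: t = ln(7.429)/0.084
Step 4: t = 2.005/0.084 = 23.87 min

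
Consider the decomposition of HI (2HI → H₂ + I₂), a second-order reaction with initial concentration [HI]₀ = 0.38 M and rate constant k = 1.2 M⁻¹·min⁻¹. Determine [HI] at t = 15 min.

0.04847 M

Step 1: For a second-order reaction: 1/[HI] = 1/[HI]₀ + kt
Step 2: 1/[HI] = 1/0.38 + 1.2 × 15
Step 3: 1/[HI] = 2.632 + 18 = 20.63
Step 4: [HI] = 1/20.63 = 0.04847 M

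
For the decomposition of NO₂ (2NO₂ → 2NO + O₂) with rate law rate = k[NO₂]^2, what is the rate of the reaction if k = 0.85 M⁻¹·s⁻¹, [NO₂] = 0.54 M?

0.2479 M/s

Step 1: Identify the rate law: rate = k[NO₂]^2
Step 2: Substitute values: rate = 0.85 × (0.54)^2
Step 3: Calculate: rate = 0.85 × 0.2916 = 0.24786 M/s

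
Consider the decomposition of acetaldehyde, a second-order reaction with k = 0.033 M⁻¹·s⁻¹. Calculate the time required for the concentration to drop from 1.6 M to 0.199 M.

133.3 s

Step 1: For second-order: t = (1/[CH₃CHO] - 1/[CH₃CHO]₀)/k
Step 2: t = (1/0.199 - 1/1.6)/0.033
Step 3: t = (5.025 - 0.625)/0.033
Step 4: t = 4.4/0.033 = 133.3 s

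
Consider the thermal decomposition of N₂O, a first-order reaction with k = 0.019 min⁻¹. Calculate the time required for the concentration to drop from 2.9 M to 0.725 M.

72.96 min

Step 1: For first-order: t = ln([N₂O]₀/[N₂O])/k
Step 2: t = ln(2.9/0.725)/0.019
Step 3: t = ln(4)/0.019
Step 4: t = 1.386/0.019 = 72.96 min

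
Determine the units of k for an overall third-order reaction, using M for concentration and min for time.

M⁻²·min⁻¹

Step 1: For overall order n, rate = k × (concentration)^n.
Step 2: Rate has units M·min⁻¹; concentration term has units M^3.
Step 3: k = rate / (concentration)^n, so units of k = M^(1-3)·min⁻¹ = M⁻²·min⁻¹.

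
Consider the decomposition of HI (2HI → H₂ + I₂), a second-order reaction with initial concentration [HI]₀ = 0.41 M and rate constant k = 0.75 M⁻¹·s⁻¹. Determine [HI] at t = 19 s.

0.05992 M

Step 1: For a second-order reaction: 1/[HI] = 1/[HI]₀ + kt
Step 2: 1/[HI] = 1/0.41 + 0.75 × 19
Step 3: 1/[HI] = 2.439 + 14.25 = 16.69
Step 4: [HI] = 1/16.69 = 0.05992 M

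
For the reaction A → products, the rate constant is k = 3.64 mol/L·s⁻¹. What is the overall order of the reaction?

zeroth order (0)

Step 1: The units of k for an nth-order reaction are (concentration)^(1-n)·(time)⁻¹.
Step 2: Here k has units mol/L·s⁻¹, so the concentration exponent is 1.
Step 3: 1 - n = 1 ⇒ n = 0. The reaction is zeroth order.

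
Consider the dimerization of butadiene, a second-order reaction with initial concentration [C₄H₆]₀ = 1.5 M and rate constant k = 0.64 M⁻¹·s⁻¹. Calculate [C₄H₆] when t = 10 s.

0.1415 M

Step 1: For a second-order reaction: 1/[C₄H₆] = 1/[C₄H₆]₀ + kt
Step 2: 1/[C₄H₆] = 1/1.5 + 0.64 × 10
Step 3: 1/[C₄H₆] = 0.6667 + 6.4 = 7.067
Step 4: [C₄H₆] = 1/7.067 = 0.1415 M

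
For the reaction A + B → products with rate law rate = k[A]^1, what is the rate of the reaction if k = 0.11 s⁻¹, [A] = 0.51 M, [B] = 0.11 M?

0.0561 M/s

Step 1: The rate law is rate = k[A]^1
Step 2: Note that the rate does not depend on [B] (zero order in B).
Step 3: rate = 0.11 × (0.51)^1 = 0.0561 M/s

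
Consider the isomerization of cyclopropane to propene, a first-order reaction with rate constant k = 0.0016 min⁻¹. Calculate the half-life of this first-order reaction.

433.2 min

Step 1: For a first-order reaction, t₁/₂ = ln(2)/k
Step 2: t₁/₂ = ln(2)/0.0016
Step 3: t₁/₂ = 0.6931/0.0016 = 433.2 min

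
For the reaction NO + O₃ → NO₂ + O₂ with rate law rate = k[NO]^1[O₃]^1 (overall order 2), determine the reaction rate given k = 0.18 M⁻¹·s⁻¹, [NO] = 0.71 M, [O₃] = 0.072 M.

0.009202 M/s

Step 1: The rate law is rate = k[NO]^1[O₃]^1, overall order = 1+1 = 2
Step 2: Substitute values: rate = 0.18 × (0.71)^1 × (0.072)^1
Step 3: rate = 0.18 × 0.71 × 0.072 = 0.0092016 M/s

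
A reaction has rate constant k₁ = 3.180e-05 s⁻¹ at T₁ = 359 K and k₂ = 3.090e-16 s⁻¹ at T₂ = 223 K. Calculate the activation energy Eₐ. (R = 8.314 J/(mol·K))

124.1 kJ/mol

Step 1: Use the two-temperature Arrhenius form: ln(k₂/k₁) = -Eₐ/R × (1/T₂ - 1/T₁)
Step 2: ln(k₂/k₁) = ln(3.090e-16/3.180e-05) = ln(9.71698e-12) = -25.3571
Step 3: 1/T₂ - 1/T₁ = 1/223 - 1/359 = 1.698790e-03 K⁻¹
Step 4: Eₐ = -R × ln(k₂/k₁) / (1/T₂ - 1/T₁) = -8.314 × -25.3571 / 1.698790e-03
Step 5: Eₐ = 1.2410e+05 J/mol = 124.1 kJ/mol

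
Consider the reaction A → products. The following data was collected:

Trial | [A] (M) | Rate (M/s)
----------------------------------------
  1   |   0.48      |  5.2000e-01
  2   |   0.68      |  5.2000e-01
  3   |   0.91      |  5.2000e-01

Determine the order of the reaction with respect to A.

zeroth order (0)

Step 1: Compare trials - when concentration changes, rate stays constant.
Step 2: rate₂/rate₁ = 5.2000e-01/5.2000e-01 = 1
Step 3: [A]₂/[A]₁ = 0.68/0.48 = 1.417
Step 4: Since rate ratio ≈ (conc ratio)^0, the reaction is zeroth order.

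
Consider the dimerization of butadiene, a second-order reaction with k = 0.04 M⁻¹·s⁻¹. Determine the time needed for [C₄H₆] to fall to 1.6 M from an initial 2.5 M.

5.625 s

Step 1: For second-order: t = (1/[C₄H₆] - 1/[C₄H₆]₀)/k
Step 2: t = (1/1.6 - 1/2.5)/0.04
Step 3: t = (0.625 - 0.4)/0.04
Step 4: t = 0.225/0.04 = 5.625 s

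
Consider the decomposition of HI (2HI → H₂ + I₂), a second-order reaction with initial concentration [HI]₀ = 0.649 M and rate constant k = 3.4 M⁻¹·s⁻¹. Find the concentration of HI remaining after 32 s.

0.009063 M

Step 1: For a second-order reaction: 1/[HI] = 1/[HI]₀ + kt
Step 2: 1/[HI] = 1/0.649 + 3.4 × 32
Step 3: 1/[HI] = 1.541 + 108.8 = 110.3
Step 4: [HI] = 1/110.3 = 0.009063 M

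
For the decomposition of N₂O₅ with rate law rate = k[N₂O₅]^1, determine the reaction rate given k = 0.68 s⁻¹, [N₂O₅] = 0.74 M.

0.5032 M/s

Step 1: Identify the rate law: rate = k[N₂O₅]^1
Step 2: Substitute values: rate = 0.68 × (0.74)^1
Step 3: Calculate: rate = 0.68 × 0.74 = 0.5032 M/s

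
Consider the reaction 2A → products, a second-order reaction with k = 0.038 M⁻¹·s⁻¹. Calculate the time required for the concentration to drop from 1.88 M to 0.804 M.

18.73 s

Step 1: For second-order: t = (1/[A] - 1/[A]₀)/k
Step 2: t = (1/0.804 - 1/1.88)/0.038
Step 3: t = (1.244 - 0.5319)/0.038
Step 4: t = 0.7119/0.038 = 18.73 s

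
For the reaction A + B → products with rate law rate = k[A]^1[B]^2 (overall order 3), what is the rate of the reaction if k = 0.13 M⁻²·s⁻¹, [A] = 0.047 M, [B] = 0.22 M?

0.0002957 M/s

Step 1: The rate law is rate = k[A]^1[B]^2, overall order = 1+2 = 3
Step 2: Substitute values: rate = 0.13 × (0.047)^1 × (0.22)^2
Step 3: rate = 0.13 × 0.047 × 0.0484 = 0.000295724 M/s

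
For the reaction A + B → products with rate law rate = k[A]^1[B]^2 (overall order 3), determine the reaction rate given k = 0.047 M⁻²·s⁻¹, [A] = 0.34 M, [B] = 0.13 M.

0.0002701 M/s

Step 1: The rate law is rate = k[A]^1[B]^2, overall order = 1+2 = 3
Step 2: Substitute values: rate = 0.047 × (0.34)^1 × (0.13)^2
Step 3: rate = 0.047 × 0.34 × 0.0169 = 0.000270062 M/s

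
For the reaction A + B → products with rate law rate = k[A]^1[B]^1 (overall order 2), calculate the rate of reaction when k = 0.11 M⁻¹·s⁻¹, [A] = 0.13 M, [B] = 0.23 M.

0.003289 M/s

Step 1: The rate law is rate = k[A]^1[B]^1, overall order = 1+1 = 2
Step 2: Substitute values: rate = 0.11 × (0.13)^1 × (0.23)^1
Step 3: rate = 0.11 × 0.13 × 0.23 = 0.003289 M/s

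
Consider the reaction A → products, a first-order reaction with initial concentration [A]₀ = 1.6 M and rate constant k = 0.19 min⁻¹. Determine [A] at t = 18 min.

0.05234 M

Step 1: For a first-order reaction: [A] = [A]₀ × e^(-kt)
Step 2: [A] = 1.6 × e^(-0.19 × 18)
Step 3: [A] = 1.6 × e^(-3.42)
Step 4: [A] = 1.6 × 0.0327124 = 0.05234 M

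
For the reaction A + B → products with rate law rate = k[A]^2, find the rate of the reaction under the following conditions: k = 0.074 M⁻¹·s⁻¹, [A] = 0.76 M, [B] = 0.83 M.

0.04274 M/s

Step 1: The rate law is rate = k[A]^2
Step 2: Note that the rate does not depend on [B] (zero order in B).
Step 3: rate = 0.074 × (0.76)^2 = 0.0427424 M/s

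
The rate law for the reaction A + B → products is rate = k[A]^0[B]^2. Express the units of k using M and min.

M⁻¹·min⁻¹

Step 1: Overall order = 0 + 2 = 2.
Step 2: rate has units M·min⁻¹; [A]^0[B]^2 has units M^2.
Step 3: k = rate/([A]^0[B]^2), so units of k = M^(1-2)·min⁻¹ = M⁻¹·min⁻¹.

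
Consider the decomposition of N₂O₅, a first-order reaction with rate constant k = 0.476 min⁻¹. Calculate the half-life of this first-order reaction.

1.456 min

Step 1: For a first-order reaction, t₁/₂ = ln(2)/k
Step 2: t₁/₂ = ln(2)/0.476
Step 3: t₁/₂ = 0.6931/0.476 = 1.456 min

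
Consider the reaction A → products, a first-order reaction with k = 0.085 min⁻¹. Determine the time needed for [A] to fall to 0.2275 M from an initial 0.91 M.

16.31 min

Step 1: For first-order: t = ln([A]₀/[A])/k
Step 2: t = ln(0.91/0.2275)/0.085
Step 3: t = ln(4)/0.085
Step 4: t = 1.386/0.085 = 16.31 min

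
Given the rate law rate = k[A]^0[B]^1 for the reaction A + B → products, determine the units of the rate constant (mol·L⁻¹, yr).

yr⁻¹

Step 1: Overall order = 0 + 1 = 1.
Step 2: rate has units mol·L⁻¹·yr⁻¹; [A]^0[B]^1 has units (mol·L⁻¹)^1.
Step 3: k = rate/([A]^0[B]^1), so units of k = (mol·L⁻¹)^(1-1)·yr⁻¹ = yr⁻¹.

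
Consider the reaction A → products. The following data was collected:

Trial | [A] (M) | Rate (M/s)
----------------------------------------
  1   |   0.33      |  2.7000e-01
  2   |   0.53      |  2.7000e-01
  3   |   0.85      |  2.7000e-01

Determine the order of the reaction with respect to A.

zeroth order (0)

Step 1: Compare trials - when concentration changes, rate stays constant.
Step 2: rate₂/rate₁ = 2.7000e-01/2.7000e-01 = 1
Step 3: [A]₂/[A]₁ = 0.53/0.33 = 1.606
Step 4: Since rate ratio ≈ (conc ratio)^0, the reaction is zeroth order.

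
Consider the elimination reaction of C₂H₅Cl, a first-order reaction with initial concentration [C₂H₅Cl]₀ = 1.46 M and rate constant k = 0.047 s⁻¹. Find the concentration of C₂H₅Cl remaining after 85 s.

0.02687 M

Step 1: For a first-order reaction: [C₂H₅Cl] = [C₂H₅Cl]₀ × e^(-kt)
Step 2: [C₂H₅Cl] = 1.46 × e^(-0.047 × 85)
Step 3: [C₂H₅Cl] = 1.46 × e^(-3.995)
Step 4: [C₂H₅Cl] = 1.46 × 0.0184074 = 0.02687 M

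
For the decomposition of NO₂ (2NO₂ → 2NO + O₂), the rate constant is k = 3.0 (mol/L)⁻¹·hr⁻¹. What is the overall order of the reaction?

second order (2)

Step 1: The units of k for an nth-order reaction are (concentration)^(1-n)·(time)⁻¹.
Step 2: Here k has units (mol/L)⁻¹·hr⁻¹, so the concentration exponent is -1.
Step 3: 1 - n = -1 ⇒ n = 2. The reaction is second order.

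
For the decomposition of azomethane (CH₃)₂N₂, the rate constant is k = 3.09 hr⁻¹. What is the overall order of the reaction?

first order (1)

Step 1: The units of k for an nth-order reaction are (concentration)^(1-n)·(time)⁻¹.
Step 2: Here k has units hr⁻¹, so the concentration exponent is 0.
Step 3: 1 - n = 0 ⇒ n = 1. The reaction is first order.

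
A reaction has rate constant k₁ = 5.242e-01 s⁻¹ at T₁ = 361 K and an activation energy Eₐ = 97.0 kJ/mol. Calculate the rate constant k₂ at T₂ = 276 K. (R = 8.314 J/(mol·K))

2.494e-05 s⁻¹

Step 1: Use the two-temperature Arrhenius form: ln(k₂/k₁) = -Eₐ/R × (1/T₂ - 1/T₁)
Step 2: Convert Eₐ to J/mol: 97.0 kJ/mol = 97000 J/mol
Step 3: 1/T₂ - 1/T₁ = 1/276 - 1/361 = 8.531053e-04 K⁻¹
Step 4: ln(k₂/k₁) = -97000/8.314 × 8.531053e-04 = -9.95324
Step 5: k₂ = k₁ × exp(-9.95324) = 5.242e-01 × 4.75732e-05 = 2.494e-05 s⁻¹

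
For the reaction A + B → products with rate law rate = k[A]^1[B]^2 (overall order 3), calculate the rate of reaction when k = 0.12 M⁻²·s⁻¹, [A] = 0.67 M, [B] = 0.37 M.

0.01101 M/s

Step 1: The rate law is rate = k[A]^1[B]^2, overall order = 1+2 = 3
Step 2: Substitute values: rate = 0.12 × (0.67)^1 × (0.37)^2
Step 3: rate = 0.12 × 0.67 × 0.1369 = 0.0110068 M/s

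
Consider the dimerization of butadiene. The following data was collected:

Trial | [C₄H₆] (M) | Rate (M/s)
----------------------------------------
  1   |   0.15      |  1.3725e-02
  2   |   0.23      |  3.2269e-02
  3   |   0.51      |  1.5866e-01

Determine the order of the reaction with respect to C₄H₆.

second order (2)

Step 1: Compare trials to find order n where rate₂/rate₁ = ([C₄H₆]₂/[C₄H₆]₁)^n
Step 2: rate₂/rate₁ = 3.2269e-02/1.3725e-02 = 2.351
Step 3: [C₄H₆]₂/[C₄H₆]₁ = 0.23/0.15 = 1.533
Step 4: n = ln(2.351)/ln(1.533) = 2.00 ≈ 2
Step 5: The reaction is second order in C₄H₆.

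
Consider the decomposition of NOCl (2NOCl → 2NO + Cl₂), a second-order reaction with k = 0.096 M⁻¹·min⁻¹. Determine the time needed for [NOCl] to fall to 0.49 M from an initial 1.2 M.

12.58 min

Step 1: For second-order: t = (1/[NOCl] - 1/[NOCl]₀)/k
Step 2: t = (1/0.49 - 1/1.2)/0.096
Step 3: t = (2.041 - 0.8333)/0.096
Step 4: t = 1.207/0.096 = 12.58 min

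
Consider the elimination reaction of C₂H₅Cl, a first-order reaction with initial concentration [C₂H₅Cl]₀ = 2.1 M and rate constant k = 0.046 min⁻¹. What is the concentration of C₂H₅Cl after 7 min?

1.522 M

Step 1: For a first-order reaction: [C₂H₅Cl] = [C₂H₅Cl]₀ × e^(-kt)
Step 2: [C₂H₅Cl] = 2.1 × e^(-0.046 × 7)
Step 3: [C₂H₅Cl] = 2.1 × e^(-0.322)
Step 4: [C₂H₅Cl] = 2.1 × 0.724698 = 1.522 M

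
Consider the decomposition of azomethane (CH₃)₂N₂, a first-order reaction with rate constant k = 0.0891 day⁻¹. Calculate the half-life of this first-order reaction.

7.779 day

Step 1: For a first-order reaction, t₁/₂ = ln(2)/k
Step 2: t₁/₂ = ln(2)/0.0891
Step 3: t₁/₂ = 0.6931/0.0891 = 7.779 day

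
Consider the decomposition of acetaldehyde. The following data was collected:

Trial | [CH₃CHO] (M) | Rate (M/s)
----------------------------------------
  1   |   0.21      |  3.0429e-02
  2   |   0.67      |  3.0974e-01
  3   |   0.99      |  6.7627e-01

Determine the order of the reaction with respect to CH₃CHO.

second order (2)

Step 1: Compare trials to find order n where rate₂/rate₁ = ([CH₃CHO]₂/[CH₃CHO]₁)^n
Step 2: rate₂/rate₁ = 3.0974e-01/3.0429e-02 = 10.18
Step 3: [CH₃CHO]₂/[CH₃CHO]₁ = 0.67/0.21 = 3.19
Step 4: n = ln(10.18)/ln(3.19) = 2.00 ≈ 2
Step 5: The reaction is second order in CH₃CHO.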